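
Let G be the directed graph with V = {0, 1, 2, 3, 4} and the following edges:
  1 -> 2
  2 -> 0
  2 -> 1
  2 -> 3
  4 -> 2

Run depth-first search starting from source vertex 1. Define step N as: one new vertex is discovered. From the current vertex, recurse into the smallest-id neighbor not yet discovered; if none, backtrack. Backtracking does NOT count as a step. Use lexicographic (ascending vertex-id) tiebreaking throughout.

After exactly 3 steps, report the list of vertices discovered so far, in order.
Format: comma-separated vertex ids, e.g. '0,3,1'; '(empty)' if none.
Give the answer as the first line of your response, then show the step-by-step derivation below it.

1,2,0

step 1: discover 1; path=1; order=1
step 2: discover 2; path=1>2; order=1,2
step 3: discover 0; path=1>2>0; order=1,2,0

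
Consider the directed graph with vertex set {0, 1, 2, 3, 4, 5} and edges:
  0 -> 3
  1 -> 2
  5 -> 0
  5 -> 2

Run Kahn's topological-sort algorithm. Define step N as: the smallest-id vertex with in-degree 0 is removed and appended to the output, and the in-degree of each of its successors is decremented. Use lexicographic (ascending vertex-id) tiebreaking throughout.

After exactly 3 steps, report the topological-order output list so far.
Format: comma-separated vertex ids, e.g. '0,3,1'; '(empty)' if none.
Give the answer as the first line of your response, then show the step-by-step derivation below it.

1,4,5

step 1: output 1; order=[1]; indeg=(1,0,1,1,0,0)
step 2: output 4; order=[1,4]; indeg=(1,0,1,1,0,0)
step 3: output 5; order=[1,4,5]; indeg=(0,0,0,1,0,0)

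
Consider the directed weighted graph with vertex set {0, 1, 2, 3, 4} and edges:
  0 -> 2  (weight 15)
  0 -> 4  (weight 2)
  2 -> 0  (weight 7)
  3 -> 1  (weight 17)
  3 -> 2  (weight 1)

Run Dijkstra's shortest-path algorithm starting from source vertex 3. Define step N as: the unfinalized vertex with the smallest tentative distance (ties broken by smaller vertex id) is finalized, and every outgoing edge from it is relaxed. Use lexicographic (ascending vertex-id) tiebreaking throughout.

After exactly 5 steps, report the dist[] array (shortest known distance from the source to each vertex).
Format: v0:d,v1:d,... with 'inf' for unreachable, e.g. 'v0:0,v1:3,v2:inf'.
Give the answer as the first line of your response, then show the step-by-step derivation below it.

v0:8,v1:17,v2:1,v3:0,v4:10

step 1: dist = v0:inf,v1:17,v2:1,v3:0,v4:inf
step 2: dist = v0:8,v1:17,v2:1,v3:0,v4:inf
step 3: dist = v0:8,v1:17,v2:1,v3:0,v4:10
step 4: dist = v0:8,v1:17,v2:1,v3:0,v4:10
step 5: dist = v0:8,v1:17,v2:1,v3:0,v4:10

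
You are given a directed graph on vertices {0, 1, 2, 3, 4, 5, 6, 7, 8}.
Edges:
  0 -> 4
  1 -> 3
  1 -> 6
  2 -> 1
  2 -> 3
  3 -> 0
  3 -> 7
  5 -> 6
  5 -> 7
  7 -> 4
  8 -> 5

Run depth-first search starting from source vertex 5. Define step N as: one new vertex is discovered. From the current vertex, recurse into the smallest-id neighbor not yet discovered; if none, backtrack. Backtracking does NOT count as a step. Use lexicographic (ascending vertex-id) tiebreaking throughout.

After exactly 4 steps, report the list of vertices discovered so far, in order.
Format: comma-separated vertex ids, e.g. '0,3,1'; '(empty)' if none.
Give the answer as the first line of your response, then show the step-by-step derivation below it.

5,6,7,4

step 1: discover 5; path=5; order=5
step 2: discover 6; path=5>6; order=5,6
step 3: discover 7; path=5>7; order=5,6,7
step 4: discover 4; path=5>7>4; order=5,6,7,4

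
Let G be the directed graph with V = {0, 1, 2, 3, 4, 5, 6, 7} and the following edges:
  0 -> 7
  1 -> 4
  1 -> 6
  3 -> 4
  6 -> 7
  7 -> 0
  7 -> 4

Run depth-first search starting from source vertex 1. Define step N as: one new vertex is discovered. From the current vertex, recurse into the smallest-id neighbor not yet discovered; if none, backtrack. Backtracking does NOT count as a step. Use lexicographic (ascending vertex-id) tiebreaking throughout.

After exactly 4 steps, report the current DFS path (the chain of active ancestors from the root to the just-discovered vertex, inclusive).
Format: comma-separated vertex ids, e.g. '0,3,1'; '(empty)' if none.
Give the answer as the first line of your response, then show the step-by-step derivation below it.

1,6,7

step 1: discover 1; path=1; order=1
step 2: discover 4; path=1>4; order=1,4
step 3: discover 6; path=1>6; order=1,4,6
step 4: discover 7; path=1>6>7; order=1,4,6,7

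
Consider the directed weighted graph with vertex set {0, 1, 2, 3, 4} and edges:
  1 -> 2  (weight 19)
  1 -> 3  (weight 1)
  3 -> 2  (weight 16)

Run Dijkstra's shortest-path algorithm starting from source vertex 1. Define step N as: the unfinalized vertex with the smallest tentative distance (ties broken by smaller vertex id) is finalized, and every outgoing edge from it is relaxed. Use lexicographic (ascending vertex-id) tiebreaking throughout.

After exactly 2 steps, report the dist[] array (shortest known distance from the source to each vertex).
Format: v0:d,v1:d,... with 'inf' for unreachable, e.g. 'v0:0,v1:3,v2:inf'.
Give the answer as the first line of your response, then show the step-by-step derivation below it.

v0:inf,v1:0,v2:17,v3:1,v4:inf

step 1: dist = v0:inf,v1:0,v2:19,v3:1,v4:inf
step 2: dist = v0:inf,v1:0,v2:17,v3:1,v4:inf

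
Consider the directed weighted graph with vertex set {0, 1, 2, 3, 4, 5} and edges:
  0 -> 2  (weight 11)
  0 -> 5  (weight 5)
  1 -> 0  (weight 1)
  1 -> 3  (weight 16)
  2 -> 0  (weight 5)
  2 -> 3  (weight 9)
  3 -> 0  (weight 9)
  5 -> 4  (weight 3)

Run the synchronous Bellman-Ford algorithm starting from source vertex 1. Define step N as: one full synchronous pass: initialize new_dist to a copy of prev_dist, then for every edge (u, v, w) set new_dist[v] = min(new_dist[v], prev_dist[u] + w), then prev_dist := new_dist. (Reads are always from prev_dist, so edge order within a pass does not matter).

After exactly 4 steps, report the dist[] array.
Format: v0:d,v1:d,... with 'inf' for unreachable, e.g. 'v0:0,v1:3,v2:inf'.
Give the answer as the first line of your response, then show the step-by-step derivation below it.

v0:1,v1:0,v2:12,v3:16,v4:9,v5:6

step 1: dist = v0:1,v1:0,v2:inf,v3:16,v4:inf,v5:inf
step 2: dist = v0:1,v1:0,v2:12,v3:16,v4:inf,v5:6
step 3: dist = v0:1,v1:0,v2:12,v3:16,v4:9,v5:6
step 4: dist = v0:1,v1:0,v2:12,v3:16,v4:9,v5:6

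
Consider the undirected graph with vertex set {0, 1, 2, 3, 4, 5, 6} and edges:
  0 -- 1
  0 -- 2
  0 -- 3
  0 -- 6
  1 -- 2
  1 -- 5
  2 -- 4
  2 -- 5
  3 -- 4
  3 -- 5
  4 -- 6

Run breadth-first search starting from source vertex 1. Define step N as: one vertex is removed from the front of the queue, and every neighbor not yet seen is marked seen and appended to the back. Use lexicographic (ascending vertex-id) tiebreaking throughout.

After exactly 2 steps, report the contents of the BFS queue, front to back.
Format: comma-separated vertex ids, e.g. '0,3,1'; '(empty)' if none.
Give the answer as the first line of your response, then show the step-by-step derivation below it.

2,5,3,6

step 1: dequeue 1; queue=[0,2,5]; order=1
step 2: dequeue 0; queue=[2,5,3,6]; order=1,0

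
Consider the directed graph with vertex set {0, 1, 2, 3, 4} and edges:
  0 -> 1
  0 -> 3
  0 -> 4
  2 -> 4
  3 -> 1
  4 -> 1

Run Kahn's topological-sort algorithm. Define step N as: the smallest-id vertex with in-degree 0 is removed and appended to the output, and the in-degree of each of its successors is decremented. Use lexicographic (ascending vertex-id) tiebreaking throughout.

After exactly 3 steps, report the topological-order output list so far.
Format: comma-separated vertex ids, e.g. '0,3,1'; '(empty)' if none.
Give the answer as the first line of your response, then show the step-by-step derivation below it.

0,2,3

step 1: output 0; order=[0]; indeg=(0,2,0,0,1)
step 2: output 2; order=[0,2]; indeg=(0,2,0,0,0)
step 3: output 3; order=[0,2,3]; indeg=(0,1,0,0,0)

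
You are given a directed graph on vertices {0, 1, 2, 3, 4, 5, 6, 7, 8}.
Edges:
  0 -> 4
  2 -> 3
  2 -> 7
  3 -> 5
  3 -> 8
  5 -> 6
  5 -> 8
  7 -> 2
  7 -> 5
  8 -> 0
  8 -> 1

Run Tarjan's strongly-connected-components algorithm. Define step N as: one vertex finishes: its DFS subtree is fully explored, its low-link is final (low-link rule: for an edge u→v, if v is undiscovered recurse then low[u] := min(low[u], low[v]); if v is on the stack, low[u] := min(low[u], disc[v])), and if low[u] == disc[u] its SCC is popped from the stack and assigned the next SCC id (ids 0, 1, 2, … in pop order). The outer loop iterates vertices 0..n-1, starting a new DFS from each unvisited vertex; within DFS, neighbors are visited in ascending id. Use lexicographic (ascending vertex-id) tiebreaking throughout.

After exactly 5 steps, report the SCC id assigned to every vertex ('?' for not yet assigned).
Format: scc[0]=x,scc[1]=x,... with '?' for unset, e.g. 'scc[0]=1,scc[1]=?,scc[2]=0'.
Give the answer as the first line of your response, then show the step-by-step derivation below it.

scc[0]=1,scc[1]=2,scc[2]=?,scc[3]=?,scc[4]=0,scc[5]=?,scc[6]=3,scc[7]=?,scc[8]=4

step 1: low=(low[0]=0,low[1]=?,low[2]=?,low[3]=?,low[4]=1,low[5]=?,low[6]=?,low[7]=?,low[8]=?); scc=(scc[0]=?,scc[1]=?,scc[2]=?,scc[3]=?,scc[4]=0,scc[5]=?,scc[6]=?,scc[7]=?,scc[8]=?)
step 2: low=(low[0]=0,low[1]=?,low[2]=?,low[3]=?,low[4]=1,low[5]=?,low[6]=?,low[7]=?,low[8]=?); scc=(scc[0]=1,scc[1]=?,scc[2]=?,scc[3]=?,scc[4]=0,scc[5]=?,scc[6]=?,scc[7]=?,scc[8]=?)
step 3: low=(low[0]=0,low[1]=2,low[2]=?,low[3]=?,low[4]=1,low[5]=?,low[6]=?,low[7]=?,low[8]=?); scc=(scc[0]=1,scc[1]=2,scc[2]=?,scc[3]=?,scc[4]=0,scc[5]=?,scc[6]=?,scc[7]=?,scc[8]=?)
step 4: low=(low[0]=0,low[1]=2,low[2]=3,low[3]=4,low[4]=1,low[5]=5,low[6]=6,low[7]=?,low[8]=?); scc=(scc[0]=1,scc[1]=2,scc[2]=?,scc[3]=?,scc[4]=0,scc[5]=?,scc[6]=3,scc[7]=?,scc[8]=?)
step 5: low=(low[0]=0,low[1]=2,low[2]=3,low[3]=4,low[4]=1,low[5]=5,low[6]=6,low[7]=?,low[8]=7); scc=(scc[0]=1,scc[1]=2,scc[2]=?,scc[3]=?,scc[4]=0,scc[5]=?,scc[6]=3,scc[7]=?,scc[8]=4)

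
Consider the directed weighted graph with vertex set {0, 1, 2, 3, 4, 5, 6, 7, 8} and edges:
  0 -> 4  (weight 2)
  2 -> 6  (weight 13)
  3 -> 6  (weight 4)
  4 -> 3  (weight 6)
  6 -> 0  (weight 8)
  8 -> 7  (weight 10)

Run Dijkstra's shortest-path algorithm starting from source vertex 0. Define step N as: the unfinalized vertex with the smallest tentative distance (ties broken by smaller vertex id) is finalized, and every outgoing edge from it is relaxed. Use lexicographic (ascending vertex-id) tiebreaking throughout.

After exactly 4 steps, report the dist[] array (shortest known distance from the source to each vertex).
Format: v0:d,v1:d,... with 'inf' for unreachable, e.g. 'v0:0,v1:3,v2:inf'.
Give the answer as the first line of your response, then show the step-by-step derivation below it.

v0:0,v1:inf,v2:inf,v3:8,v4:2,v5:inf,v6:12,v7:inf,v8:inf

step 1: dist = v0:0,v1:inf,v2:inf,v3:inf,v4:2,v5:inf,v6:inf,v7:inf,v8:inf
step 2: dist = v0:0,v1:inf,v2:inf,v3:8,v4:2,v5:inf,v6:inf,v7:inf,v8:inf
step 3: dist = v0:0,v1:inf,v2:inf,v3:8,v4:2,v5:inf,v6:12,v7:inf,v8:inf
step 4: dist = v0:0,v1:inf,v2:inf,v3:8,v4:2,v5:inf,v6:12,v7:inf,v8:inf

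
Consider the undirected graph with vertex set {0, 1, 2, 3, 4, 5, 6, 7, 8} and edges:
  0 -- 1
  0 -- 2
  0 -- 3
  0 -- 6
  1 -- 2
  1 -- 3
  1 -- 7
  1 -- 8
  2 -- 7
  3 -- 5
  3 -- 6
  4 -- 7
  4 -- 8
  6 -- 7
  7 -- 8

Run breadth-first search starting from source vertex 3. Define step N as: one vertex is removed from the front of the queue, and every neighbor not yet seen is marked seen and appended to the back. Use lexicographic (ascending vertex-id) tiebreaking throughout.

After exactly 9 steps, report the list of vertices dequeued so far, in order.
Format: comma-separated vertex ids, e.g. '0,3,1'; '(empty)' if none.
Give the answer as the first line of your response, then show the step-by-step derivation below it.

3,0,1,5,6,2,7,8,4

step 1: dequeue 3; queue=[0,1,5,6]; order=3
step 2: dequeue 0; queue=[1,5,6,2]; order=3,0
step 3: dequeue 1; queue=[5,6,2,7,8]; order=3,0,1
step 4: dequeue 5; queue=[6,2,7,8]; order=3,0,1,5
step 5: dequeue 6; queue=[2,7,8]; order=3,0,1,5,6
step 6: dequeue 2; queue=[7,8]; order=3,0,1,5,6,2
step 7: dequeue 7; queue=[8,4]; order=3,0,1,5,6,2,7
step 8: dequeue 8; queue=[4]; order=3,0,1,5,6,2,7,8
step 9: dequeue 4; queue=[(empty)]; order=3,0,1,5,6,2,7,8,4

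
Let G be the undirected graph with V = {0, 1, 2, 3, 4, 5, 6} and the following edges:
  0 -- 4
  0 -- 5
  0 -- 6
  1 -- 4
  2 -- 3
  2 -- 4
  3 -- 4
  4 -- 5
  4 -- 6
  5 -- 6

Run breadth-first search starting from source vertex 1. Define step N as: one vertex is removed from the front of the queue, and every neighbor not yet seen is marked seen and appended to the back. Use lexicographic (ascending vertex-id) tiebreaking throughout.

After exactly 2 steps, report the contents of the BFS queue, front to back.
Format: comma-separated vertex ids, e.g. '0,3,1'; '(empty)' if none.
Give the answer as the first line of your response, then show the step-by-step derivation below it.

0,2,3,5,6

step 1: dequeue 1; queue=[4]; order=1
step 2: dequeue 4; queue=[0,2,3,5,6]; order=1,4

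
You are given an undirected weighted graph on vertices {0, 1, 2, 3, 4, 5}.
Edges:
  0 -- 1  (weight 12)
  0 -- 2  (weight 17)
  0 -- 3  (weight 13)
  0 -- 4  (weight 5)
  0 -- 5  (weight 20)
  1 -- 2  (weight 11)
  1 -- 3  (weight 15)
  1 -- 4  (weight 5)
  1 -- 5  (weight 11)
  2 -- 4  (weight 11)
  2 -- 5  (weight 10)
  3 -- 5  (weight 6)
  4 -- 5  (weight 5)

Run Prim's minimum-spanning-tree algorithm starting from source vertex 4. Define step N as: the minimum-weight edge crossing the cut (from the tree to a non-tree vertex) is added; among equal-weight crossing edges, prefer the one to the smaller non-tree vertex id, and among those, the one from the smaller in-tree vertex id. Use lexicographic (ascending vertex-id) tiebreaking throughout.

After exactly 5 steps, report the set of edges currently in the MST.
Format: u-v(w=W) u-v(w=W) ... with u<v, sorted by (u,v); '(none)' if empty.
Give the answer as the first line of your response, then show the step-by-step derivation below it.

0-4(w=5) 1-4(w=5) 2-5(w=10) 3-5(w=6) 4-5(w=5)

step 1: add edge 0-4 (w=5); MST = {0-4(w=5)}
step 2: add edge 1-4 (w=5); MST = {0-4(w=5) 1-4(w=5)}
step 3: add edge 4-5 (w=5); MST = {0-4(w=5) 1-4(w=5) 4-5(w=5)}
step 4: add edge 3-5 (w=6); MST = {0-4(w=5) 1-4(w=5) 3-5(w=6) 4-5(w=5)}
step 5: add edge 2-5 (w=10); MST = {0-4(w=5) 1-4(w=5) 2-5(w=10) 3-5(w=6) 4-5(w=5)}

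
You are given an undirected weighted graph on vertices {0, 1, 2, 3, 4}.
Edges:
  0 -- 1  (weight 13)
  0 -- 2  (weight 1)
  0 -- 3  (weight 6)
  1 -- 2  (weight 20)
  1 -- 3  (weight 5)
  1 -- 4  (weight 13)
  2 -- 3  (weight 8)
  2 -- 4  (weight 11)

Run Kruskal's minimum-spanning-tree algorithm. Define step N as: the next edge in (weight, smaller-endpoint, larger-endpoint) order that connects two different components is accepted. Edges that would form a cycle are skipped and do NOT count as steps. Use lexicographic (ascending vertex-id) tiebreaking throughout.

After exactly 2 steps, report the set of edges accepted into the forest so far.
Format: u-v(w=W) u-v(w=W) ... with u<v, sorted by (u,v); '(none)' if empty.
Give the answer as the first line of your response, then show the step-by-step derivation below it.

0-2(w=1) 1-3(w=5)

step 1: add edge 0-2 (w=1); MST = {0-2(w=1)}
step 2: add edge 1-3 (w=5); MST = {0-2(w=1) 1-3(w=5)}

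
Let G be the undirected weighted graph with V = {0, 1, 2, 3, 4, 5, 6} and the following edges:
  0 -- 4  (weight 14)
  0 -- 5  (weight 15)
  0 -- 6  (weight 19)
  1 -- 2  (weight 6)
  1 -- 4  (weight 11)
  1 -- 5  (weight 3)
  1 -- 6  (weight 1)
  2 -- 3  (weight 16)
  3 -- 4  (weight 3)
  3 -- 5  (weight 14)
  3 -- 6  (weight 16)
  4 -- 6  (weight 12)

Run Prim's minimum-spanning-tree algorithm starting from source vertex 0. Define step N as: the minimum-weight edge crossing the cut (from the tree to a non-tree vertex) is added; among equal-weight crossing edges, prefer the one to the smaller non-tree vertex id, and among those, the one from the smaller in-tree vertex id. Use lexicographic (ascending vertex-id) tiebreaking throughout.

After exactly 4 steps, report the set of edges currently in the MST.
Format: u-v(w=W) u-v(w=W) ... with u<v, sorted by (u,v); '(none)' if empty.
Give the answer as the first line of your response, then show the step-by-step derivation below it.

0-4(w=14) 1-4(w=11) 1-6(w=1) 3-4(w=3)

step 1: add edge 0-4 (w=14); MST = {0-4(w=14)}
step 2: add edge 3-4 (w=3); MST = {0-4(w=14) 3-4(w=3)}
step 3: add edge 1-4 (w=11); MST = {0-4(w=14) 1-4(w=11) 3-4(w=3)}
step 4: add edge 1-6 (w=1); MST = {0-4(w=14) 1-4(w=11) 1-6(w=1) 3-4(w=3)}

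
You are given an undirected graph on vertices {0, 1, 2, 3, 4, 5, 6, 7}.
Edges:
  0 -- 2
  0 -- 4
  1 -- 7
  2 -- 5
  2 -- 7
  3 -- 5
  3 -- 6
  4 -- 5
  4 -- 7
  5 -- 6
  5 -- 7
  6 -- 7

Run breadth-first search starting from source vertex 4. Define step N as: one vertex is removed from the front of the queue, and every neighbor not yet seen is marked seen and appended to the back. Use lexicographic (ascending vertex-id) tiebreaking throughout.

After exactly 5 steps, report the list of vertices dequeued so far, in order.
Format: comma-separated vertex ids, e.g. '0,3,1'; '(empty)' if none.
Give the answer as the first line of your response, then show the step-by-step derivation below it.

4,0,5,7,2

step 1: dequeue 4; queue=[0,5,7]; order=4
step 2: dequeue 0; queue=[5,7,2]; order=4,0
step 3: dequeue 5; queue=[7,2,3,6]; order=4,0,5
step 4: dequeue 7; queue=[2,3,6,1]; order=4,0,5,7
step 5: dequeue 2; queue=[3,6,1]; order=4,0,5,7,2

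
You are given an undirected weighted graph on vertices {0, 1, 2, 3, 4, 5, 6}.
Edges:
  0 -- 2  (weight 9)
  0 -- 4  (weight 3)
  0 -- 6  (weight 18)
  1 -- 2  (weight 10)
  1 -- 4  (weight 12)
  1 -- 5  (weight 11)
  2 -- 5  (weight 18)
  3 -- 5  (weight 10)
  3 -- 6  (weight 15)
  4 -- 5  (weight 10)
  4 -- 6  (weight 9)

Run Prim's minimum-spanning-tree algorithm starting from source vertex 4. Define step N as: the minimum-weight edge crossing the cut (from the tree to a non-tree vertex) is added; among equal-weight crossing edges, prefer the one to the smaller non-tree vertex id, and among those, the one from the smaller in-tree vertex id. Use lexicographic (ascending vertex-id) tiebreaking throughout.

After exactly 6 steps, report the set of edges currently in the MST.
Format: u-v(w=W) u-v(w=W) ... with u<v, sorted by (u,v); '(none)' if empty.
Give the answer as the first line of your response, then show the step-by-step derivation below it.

0-2(w=9) 0-4(w=3) 1-2(w=10) 3-5(w=10) 4-5(w=10) 4-6(w=9)

step 1: add edge 0-4 (w=3); MST = {0-4(w=3)}
step 2: add edge 0-2 (w=9); MST = {0-2(w=9) 0-4(w=3)}
step 3: add edge 4-6 (w=9); MST = {0-2(w=9) 0-4(w=3) 4-6(w=9)}
step 4: add edge 1-2 (w=10); MST = {0-2(w=9) 0-4(w=3) 1-2(w=10) 4-6(w=9)}
step 5: add edge 4-5 (w=10); MST = {0-2(w=9) 0-4(w=3) 1-2(w=10) 4-5(w=10) 4-6(w=9)}
step 6: add edge 3-5 (w=10); MST = {0-2(w=9) 0-4(w=3) 1-2(w=10) 3-5(w=10) 4-5(w=10) 4-6(w=9)}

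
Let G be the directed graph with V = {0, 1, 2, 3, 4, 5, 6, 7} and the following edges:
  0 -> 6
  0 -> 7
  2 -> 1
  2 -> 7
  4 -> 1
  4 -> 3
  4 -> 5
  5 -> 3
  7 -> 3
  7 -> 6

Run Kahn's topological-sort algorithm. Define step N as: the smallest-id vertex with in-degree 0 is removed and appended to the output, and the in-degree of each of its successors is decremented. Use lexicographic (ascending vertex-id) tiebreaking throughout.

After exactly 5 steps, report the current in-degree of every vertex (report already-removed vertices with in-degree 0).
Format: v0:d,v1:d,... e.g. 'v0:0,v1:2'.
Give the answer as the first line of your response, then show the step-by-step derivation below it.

v0:0,v1:0,v2:0,v3:1,v4:0,v5:0,v6:1,v7:0

step 1: output 0; order=[0]; indeg=(0,2,0,3,0,1,1,1)
step 2: output 2; order=[0,2]; indeg=(0,1,0,3,0,1,1,0)
step 3: output 4; order=[0,2,4]; indeg=(0,0,0,2,0,0,1,0)
step 4: output 1; order=[0,2,4,1]; indeg=(0,0,0,2,0,0,1,0)
step 5: output 5; order=[0,2,4,1,5]; indeg=(0,0,0,1,0,0,1,0)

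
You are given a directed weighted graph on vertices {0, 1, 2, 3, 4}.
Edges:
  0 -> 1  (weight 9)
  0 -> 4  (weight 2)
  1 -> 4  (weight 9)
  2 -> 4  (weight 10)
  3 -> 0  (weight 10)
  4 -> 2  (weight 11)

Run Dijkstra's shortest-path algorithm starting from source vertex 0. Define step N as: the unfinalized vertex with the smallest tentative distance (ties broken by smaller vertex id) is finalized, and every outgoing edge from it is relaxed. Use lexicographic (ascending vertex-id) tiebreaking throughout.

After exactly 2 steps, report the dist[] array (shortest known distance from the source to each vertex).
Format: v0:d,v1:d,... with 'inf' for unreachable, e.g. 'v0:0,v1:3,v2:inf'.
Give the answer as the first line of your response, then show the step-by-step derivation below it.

v0:0,v1:9,v2:13,v3:inf,v4:2

step 1: dist = v0:0,v1:9,v2:inf,v3:inf,v4:2
step 2: dist = v0:0,v1:9,v2:13,v3:inf,v4:2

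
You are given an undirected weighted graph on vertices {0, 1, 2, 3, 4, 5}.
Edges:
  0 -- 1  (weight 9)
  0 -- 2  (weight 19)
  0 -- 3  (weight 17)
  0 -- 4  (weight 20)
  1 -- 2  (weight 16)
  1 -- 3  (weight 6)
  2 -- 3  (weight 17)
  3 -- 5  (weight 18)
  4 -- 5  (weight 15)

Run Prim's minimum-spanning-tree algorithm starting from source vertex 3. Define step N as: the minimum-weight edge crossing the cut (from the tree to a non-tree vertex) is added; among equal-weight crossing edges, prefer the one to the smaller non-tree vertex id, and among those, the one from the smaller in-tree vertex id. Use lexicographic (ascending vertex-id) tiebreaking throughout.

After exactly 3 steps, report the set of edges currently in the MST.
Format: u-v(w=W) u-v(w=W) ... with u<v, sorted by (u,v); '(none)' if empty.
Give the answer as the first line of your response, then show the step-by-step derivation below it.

0-1(w=9) 1-2(w=16) 1-3(w=6)

step 1: add edge 1-3 (w=6); MST = {1-3(w=6)}
step 2: add edge 0-1 (w=9); MST = {0-1(w=9) 1-3(w=6)}
step 3: add edge 1-2 (w=16); MST = {0-1(w=9) 1-2(w=16) 1-3(w=6)}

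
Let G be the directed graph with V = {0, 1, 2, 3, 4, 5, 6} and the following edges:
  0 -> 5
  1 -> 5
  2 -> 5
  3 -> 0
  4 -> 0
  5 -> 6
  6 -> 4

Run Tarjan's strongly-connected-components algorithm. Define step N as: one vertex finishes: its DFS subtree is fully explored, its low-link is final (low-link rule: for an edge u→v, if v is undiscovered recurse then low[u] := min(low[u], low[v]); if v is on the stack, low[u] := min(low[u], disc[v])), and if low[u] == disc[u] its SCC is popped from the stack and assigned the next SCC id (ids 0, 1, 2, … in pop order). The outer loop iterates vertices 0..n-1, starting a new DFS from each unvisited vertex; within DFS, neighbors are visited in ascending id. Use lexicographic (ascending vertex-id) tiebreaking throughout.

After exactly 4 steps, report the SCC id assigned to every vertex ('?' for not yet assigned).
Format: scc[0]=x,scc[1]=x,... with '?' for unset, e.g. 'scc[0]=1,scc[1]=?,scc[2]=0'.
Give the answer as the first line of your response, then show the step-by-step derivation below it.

scc[0]=0,scc[1]=?,scc[2]=?,scc[3]=?,scc[4]=0,scc[5]=0,scc[6]=0

step 1: low=(low[0]=0,low[1]=?,low[2]=?,low[3]=?,low[4]=0,low[5]=1,low[6]=2); scc=(scc[0]=?,scc[1]=?,scc[2]=?,scc[3]=?,scc[4]=?,scc[5]=?,scc[6]=?)
step 2: low=(low[0]=0,low[1]=?,low[2]=?,low[3]=?,low[4]=0,low[5]=1,low[6]=0); scc=(scc[0]=?,scc[1]=?,scc[2]=?,scc[3]=?,scc[4]=?,scc[5]=?,scc[6]=?)
step 3: low=(low[0]=0,low[1]=?,low[2]=?,low[3]=?,low[4]=0,low[5]=0,low[6]=0); scc=(scc[0]=?,scc[1]=?,scc[2]=?,scc[3]=?,scc[4]=?,scc[5]=?,scc[6]=?)
step 4: low=(low[0]=0,low[1]=?,low[2]=?,low[3]=?,low[4]=0,low[5]=0,low[6]=0); scc=(scc[0]=0,scc[1]=?,scc[2]=?,scc[3]=?,scc[4]=0,scc[5]=0,scc[6]=0)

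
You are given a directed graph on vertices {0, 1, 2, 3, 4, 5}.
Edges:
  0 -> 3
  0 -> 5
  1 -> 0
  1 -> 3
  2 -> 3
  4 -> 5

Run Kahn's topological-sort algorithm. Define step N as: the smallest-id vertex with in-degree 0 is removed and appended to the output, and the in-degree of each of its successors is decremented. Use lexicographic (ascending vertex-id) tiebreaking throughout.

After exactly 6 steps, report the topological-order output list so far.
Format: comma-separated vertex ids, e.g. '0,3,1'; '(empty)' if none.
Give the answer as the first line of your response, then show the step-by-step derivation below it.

1,0,2,3,4,5

step 1: output 1; order=[1]; indeg=(0,0,0,2,0,2)
step 2: output 0; order=[1,0]; indeg=(0,0,0,1,0,1)
step 3: output 2; order=[1,0,2]; indeg=(0,0,0,0,0,1)
step 4: output 3; order=[1,0,2,3]; indeg=(0,0,0,0,0,1)
step 5: output 4; order=[1,0,2,3,4]; indeg=(0,0,0,0,0,0)
step 6: output 5; order=[1,0,2,3,4,5]; indeg=(0,0,0,0,0,0)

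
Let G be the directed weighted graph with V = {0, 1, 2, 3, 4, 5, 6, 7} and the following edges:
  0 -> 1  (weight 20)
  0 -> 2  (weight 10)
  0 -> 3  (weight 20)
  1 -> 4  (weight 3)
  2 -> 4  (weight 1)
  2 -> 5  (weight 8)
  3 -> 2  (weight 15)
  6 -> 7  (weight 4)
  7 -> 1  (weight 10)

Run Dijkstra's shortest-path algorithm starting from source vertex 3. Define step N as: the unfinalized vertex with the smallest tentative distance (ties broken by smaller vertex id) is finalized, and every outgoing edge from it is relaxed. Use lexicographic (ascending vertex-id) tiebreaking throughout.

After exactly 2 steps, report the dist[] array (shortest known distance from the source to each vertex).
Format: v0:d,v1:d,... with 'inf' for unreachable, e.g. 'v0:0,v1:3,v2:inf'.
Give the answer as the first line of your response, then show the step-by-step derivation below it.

v0:inf,v1:inf,v2:15,v3:0,v4:16,v5:23,v6:inf,v7:inf

step 1: dist = v0:inf,v1:inf,v2:15,v3:0,v4:inf,v5:inf,v6:inf,v7:inf
step 2: dist = v0:inf,v1:inf,v2:15,v3:0,v4:16,v5:23,v6:inf,v7:inf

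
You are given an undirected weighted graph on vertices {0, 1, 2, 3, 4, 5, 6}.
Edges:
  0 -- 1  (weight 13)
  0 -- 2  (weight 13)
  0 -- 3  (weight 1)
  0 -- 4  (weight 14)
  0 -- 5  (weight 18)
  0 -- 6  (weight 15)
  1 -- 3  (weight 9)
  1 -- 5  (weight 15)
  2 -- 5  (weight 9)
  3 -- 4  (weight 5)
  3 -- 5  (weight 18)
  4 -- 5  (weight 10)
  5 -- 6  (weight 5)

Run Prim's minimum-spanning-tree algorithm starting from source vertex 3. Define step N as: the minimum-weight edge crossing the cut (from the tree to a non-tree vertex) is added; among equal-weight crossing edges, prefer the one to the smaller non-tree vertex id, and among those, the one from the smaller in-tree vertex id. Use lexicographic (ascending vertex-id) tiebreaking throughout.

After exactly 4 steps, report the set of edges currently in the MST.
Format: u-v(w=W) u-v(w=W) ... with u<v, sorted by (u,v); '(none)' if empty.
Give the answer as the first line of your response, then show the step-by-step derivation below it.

0-3(w=1) 1-3(w=9) 3-4(w=5) 4-5(w=10)

step 1: add edge 0-3 (w=1); MST = {0-3(w=1)}
step 2: add edge 3-4 (w=5); MST = {0-3(w=1) 3-4(w=5)}
step 3: add edge 1-3 (w=9); MST = {0-3(w=1) 1-3(w=9) 3-4(w=5)}
step 4: add edge 4-5 (w=10); MST = {0-3(w=1) 1-3(w=9) 3-4(w=5) 4-5(w=10)}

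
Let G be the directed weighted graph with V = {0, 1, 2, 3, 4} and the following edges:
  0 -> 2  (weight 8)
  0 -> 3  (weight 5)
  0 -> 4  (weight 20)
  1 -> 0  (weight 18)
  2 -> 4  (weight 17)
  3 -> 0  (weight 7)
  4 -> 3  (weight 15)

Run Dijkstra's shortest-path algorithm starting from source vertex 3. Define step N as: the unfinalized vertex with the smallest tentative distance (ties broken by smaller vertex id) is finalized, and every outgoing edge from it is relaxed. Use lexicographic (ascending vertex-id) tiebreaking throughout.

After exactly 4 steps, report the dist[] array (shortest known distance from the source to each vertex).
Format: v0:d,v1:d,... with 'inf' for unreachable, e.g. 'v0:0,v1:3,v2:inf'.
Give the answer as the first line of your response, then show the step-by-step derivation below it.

v0:7,v1:inf,v2:15,v3:0,v4:27

step 1: dist = v0:7,v1:inf,v2:inf,v3:0,v4:inf
step 2: dist = v0:7,v1:inf,v2:15,v3:0,v4:27
step 3: dist = v0:7,v1:inf,v2:15,v3:0,v4:27
step 4: dist = v0:7,v1:inf,v2:15,v3:0,v4:27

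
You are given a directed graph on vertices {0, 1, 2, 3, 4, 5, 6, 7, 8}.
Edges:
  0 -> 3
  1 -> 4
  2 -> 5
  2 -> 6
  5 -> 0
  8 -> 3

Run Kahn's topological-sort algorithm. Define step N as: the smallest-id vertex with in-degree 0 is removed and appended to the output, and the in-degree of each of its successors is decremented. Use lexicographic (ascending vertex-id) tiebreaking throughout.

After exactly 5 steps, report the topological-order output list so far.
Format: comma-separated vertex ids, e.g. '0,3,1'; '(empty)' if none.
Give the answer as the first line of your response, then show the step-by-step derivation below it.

1,2,4,5,0

step 1: output 1; order=[1]; indeg=(1,0,0,2,0,1,1,0,0)
step 2: output 2; order=[1,2]; indeg=(1,0,0,2,0,0,0,0,0)
step 3: output 4; order=[1,2,4]; indeg=(1,0,0,2,0,0,0,0,0)
step 4: output 5; order=[1,2,4,5]; indeg=(0,0,0,2,0,0,0,0,0)
step 5: output 0; order=[1,2,4,5,0]; indeg=(0,0,0,1,0,0,0,0,0)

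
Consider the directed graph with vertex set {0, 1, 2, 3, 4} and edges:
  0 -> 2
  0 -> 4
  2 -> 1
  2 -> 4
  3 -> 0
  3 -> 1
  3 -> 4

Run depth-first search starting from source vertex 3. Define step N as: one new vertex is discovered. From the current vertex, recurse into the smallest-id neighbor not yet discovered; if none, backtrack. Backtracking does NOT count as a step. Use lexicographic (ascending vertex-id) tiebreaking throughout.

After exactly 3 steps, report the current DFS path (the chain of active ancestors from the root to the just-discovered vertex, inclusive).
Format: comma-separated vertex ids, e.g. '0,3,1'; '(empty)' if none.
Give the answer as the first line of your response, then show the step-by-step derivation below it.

3,0,2

step 1: discover 3; path=3; order=3
step 2: discover 0; path=3>0; order=3,0
step 3: discover 2; path=3>0>2; order=3,0,2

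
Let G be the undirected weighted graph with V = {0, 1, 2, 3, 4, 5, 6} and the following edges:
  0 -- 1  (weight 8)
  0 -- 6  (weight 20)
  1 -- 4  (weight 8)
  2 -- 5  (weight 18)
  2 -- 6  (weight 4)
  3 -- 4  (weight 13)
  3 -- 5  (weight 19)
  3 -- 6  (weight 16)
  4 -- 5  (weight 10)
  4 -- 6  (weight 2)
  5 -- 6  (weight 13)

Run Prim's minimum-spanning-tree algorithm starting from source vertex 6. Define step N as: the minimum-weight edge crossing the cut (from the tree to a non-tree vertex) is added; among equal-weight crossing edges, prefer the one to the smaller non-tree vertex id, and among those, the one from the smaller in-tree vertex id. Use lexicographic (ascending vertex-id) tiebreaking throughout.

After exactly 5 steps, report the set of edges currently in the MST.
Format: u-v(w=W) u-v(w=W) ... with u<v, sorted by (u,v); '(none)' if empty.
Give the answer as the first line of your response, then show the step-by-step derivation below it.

0-1(w=8) 1-4(w=8) 2-6(w=4) 4-5(w=10) 4-6(w=2)

step 1: add edge 4-6 (w=2); MST = {4-6(w=2)}
step 2: add edge 2-6 (w=4); MST = {2-6(w=4) 4-6(w=2)}
step 3: add edge 1-4 (w=8); MST = {1-4(w=8) 2-6(w=4) 4-6(w=2)}
step 4: add edge 0-1 (w=8); MST = {0-1(w=8) 1-4(w=8) 2-6(w=4) 4-6(w=2)}
step 5: add edge 4-5 (w=10); MST = {0-1(w=8) 1-4(w=8) 2-6(w=4) 4-5(w=10) 4-6(w=2)}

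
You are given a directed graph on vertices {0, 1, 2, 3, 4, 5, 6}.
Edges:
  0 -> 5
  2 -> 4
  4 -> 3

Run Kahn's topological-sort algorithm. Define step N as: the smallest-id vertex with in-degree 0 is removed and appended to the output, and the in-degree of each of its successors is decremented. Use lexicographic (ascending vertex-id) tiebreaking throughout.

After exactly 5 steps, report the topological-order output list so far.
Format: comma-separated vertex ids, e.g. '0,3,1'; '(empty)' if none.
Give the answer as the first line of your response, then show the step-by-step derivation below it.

0,1,2,4,3

step 1: output 0; order=[0]; indeg=(0,0,0,1,1,0,0)
step 2: output 1; order=[0,1]; indeg=(0,0,0,1,1,0,0)
step 3: output 2; order=[0,1,2]; indeg=(0,0,0,1,0,0,0)
step 4: output 4; order=[0,1,2,4]; indeg=(0,0,0,0,0,0,0)
step 5: output 3; order=[0,1,2,4,3]; indeg=(0,0,0,0,0,0,0)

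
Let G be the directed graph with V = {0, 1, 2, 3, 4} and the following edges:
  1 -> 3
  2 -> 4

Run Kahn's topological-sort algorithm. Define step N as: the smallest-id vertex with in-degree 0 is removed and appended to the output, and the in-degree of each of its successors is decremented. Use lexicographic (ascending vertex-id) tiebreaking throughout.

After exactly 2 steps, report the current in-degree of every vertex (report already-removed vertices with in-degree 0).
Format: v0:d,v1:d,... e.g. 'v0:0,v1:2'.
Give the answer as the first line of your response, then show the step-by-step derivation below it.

v0:0,v1:0,v2:0,v3:0,v4:1

step 1: output 0; order=[0]; indeg=(0,0,0,1,1)
step 2: output 1; order=[0,1]; indeg=(0,0,0,0,1)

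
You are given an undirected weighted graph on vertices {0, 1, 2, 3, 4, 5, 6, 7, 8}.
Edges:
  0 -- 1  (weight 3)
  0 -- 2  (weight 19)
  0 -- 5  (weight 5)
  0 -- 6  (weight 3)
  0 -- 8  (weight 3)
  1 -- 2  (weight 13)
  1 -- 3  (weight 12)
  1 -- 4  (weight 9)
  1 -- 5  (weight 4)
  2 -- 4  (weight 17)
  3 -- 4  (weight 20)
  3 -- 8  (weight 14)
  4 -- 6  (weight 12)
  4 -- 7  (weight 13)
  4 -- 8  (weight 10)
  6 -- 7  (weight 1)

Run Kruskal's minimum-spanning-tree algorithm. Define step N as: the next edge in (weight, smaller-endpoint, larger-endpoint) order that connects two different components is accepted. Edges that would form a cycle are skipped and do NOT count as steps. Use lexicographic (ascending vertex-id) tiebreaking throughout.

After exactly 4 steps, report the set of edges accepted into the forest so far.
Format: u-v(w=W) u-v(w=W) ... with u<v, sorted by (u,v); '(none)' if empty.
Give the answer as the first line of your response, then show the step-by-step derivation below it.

0-1(w=3) 0-6(w=3) 0-8(w=3) 6-7(w=1)

step 1: add edge 6-7 (w=1); MST = {6-7(w=1)}
step 2: add edge 0-1 (w=3); MST = {0-1(w=3) 6-7(w=1)}
step 3: add edge 0-6 (w=3); MST = {0-1(w=3) 0-6(w=3) 6-7(w=1)}
step 4: add edge 0-8 (w=3); MST = {0-1(w=3) 0-6(w=3) 0-8(w=3) 6-7(w=1)}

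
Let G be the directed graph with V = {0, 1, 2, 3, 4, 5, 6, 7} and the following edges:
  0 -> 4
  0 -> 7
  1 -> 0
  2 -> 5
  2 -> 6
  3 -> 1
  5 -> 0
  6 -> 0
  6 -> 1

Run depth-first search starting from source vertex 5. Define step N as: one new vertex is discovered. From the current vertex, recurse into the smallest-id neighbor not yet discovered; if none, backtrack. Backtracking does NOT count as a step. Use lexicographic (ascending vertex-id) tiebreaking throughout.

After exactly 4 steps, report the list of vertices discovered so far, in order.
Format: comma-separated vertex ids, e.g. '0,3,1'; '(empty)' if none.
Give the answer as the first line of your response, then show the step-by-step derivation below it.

5,0,4,7

step 1: discover 5; path=5; order=5
step 2: discover 0; path=5>0; order=5,0
step 3: discover 4; path=5>0>4; order=5,0,4
step 4: discover 7; path=5>0>7; order=5,0,4,7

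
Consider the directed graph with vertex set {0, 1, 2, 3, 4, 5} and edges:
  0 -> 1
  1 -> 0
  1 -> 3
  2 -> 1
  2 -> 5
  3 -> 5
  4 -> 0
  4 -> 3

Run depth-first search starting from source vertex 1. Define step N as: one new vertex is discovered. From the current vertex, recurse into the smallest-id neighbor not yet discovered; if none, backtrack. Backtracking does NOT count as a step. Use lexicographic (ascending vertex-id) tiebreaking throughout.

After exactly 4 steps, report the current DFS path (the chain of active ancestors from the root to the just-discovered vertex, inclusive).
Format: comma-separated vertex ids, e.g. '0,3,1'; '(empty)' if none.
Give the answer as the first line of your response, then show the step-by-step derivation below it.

1,3,5

step 1: discover 1; path=1; order=1
step 2: discover 0; path=1>0; order=1,0
step 3: discover 3; path=1>3; order=1,0,3
step 4: discover 5; path=1>3>5; order=1,0,3,5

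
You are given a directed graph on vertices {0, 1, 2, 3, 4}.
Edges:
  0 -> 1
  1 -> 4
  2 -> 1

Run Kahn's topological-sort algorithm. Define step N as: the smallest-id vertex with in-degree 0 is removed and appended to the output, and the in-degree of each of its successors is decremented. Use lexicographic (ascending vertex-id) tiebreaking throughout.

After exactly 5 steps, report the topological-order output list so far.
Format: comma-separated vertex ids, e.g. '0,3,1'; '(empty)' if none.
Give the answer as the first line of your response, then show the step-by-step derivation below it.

0,2,1,3,4

step 1: output 0; order=[0]; indeg=(0,1,0,0,1)
step 2: output 2; order=[0,2]; indeg=(0,0,0,0,1)
step 3: output 1; order=[0,2,1]; indeg=(0,0,0,0,0)
step 4: output 3; order=[0,2,1,3]; indeg=(0,0,0,0,0)
step 5: output 4; order=[0,2,1,3,4]; indeg=(0,0,0,0,0)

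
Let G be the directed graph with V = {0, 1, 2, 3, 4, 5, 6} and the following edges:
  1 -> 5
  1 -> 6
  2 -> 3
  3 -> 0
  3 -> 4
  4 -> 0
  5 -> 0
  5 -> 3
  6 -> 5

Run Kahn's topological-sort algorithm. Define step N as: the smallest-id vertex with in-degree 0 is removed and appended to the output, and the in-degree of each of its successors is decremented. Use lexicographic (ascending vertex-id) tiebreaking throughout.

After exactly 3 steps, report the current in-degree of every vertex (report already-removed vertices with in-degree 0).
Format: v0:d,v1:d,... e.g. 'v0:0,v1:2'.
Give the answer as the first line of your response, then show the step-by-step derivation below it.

v0:3,v1:0,v2:0,v3:1,v4:1,v5:0,v6:0

step 1: output 1; order=[1]; indeg=(3,0,0,2,1,1,0)
step 2: output 2; order=[1,2]; indeg=(3,0,0,1,1,1,0)
step 3: output 6; order=[1,2,6]; indeg=(3,0,0,1,1,0,0)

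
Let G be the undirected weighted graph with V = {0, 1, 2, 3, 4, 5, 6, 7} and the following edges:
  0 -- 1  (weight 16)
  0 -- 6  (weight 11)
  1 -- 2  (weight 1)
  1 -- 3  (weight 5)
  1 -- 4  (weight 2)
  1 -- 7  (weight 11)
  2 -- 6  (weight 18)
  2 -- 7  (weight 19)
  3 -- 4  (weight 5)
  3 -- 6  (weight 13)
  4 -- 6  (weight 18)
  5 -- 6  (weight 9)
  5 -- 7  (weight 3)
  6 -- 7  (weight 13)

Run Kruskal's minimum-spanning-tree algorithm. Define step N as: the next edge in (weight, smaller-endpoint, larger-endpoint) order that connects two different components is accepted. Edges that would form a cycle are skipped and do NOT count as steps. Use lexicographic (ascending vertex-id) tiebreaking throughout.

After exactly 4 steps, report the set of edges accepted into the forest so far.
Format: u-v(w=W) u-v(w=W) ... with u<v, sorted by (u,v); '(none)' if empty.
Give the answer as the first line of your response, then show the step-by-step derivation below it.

1-2(w=1) 1-3(w=5) 1-4(w=2) 5-7(w=3)

step 1: add edge 1-2 (w=1); MST = {1-2(w=1)}
step 2: add edge 1-4 (w=2); MST = {1-2(w=1) 1-4(w=2)}
step 3: add edge 5-7 (w=3); MST = {1-2(w=1) 1-4(w=2) 5-7(w=3)}
step 4: add edge 1-3 (w=5); MST = {1-2(w=1) 1-3(w=5) 1-4(w=2) 5-7(w=3)}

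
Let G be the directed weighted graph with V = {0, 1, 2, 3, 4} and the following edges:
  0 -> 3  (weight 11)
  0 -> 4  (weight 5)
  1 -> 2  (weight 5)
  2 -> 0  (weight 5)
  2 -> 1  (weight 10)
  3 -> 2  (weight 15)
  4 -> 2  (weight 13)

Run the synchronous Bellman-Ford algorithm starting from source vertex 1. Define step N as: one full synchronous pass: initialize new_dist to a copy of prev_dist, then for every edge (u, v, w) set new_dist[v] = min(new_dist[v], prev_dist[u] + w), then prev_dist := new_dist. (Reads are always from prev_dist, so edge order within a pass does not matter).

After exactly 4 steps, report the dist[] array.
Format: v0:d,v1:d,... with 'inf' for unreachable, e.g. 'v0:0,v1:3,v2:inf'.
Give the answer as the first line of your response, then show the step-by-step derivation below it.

v0:10,v1:0,v2:5,v3:21,v4:15

step 1: dist = v0:inf,v1:0,v2:5,v3:inf,v4:inf
step 2: dist = v0:10,v1:0,v2:5,v3:inf,v4:inf
step 3: dist = v0:10,v1:0,v2:5,v3:21,v4:15
step 4: dist = v0:10,v1:0,v2:5,v3:21,v4:15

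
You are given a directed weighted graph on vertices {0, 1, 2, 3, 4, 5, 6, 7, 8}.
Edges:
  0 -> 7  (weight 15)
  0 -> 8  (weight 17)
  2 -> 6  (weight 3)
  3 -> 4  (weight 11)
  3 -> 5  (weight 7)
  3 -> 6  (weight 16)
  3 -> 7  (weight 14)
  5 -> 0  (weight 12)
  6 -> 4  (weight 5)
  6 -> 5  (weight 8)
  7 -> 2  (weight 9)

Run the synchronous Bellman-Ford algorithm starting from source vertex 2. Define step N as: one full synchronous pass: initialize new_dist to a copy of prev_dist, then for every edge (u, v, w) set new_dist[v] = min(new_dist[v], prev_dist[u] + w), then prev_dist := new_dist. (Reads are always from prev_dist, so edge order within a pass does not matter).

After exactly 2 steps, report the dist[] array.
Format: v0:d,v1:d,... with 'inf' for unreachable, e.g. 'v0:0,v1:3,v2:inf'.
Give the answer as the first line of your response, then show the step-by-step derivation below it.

v0:inf,v1:inf,v2:0,v3:inf,v4:8,v5:11,v6:3,v7:inf,v8:inf

step 1: dist = v0:inf,v1:inf,v2:0,v3:inf,v4:inf,v5:inf,v6:3,v7:inf,v8:inf
step 2: dist = v0:inf,v1:inf,v2:0,v3:inf,v4:8,v5:11,v6:3,v7:inf,v8:inf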